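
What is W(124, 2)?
W(124, 2) = 124 + 1 = 125

A 2-term AP is any pair of integers, so a monochromatic 2-AP exists iff some colour is used at least twice. With 124 colours, the colouring i ↦ i on {1, ..., 124} uses each colour once, avoiding any monochromatic pair, so W(124, 2) > 124. For {1, ..., 125}, pigeonhole forces two integers of the same colour, which form a monochromatic 2-AP. Hence W(124, 2) = 125.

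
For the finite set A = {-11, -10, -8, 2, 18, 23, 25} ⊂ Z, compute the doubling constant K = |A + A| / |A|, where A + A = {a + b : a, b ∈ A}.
K = |A + A| / |A| = 27/7

Enumerate A + A = {a + b : a, b ∈ A}. With |A| = 7, there are |A|^2 = 49 ordered sum pairs; collecting distinct values, A + A = {-22, -21, -20, -19, -18, -16, -9, -8, -6, 4, 7, 8, 10, 12, 13, 14, 15, 17, 20, 25, 27, 36, 41, 43, 46, 48, 50}, so |A + A| = 27. Thus K = 27/7. For comparison, the minimum possible |A + A| over all 7-element sets is 2·7 − 1 = 13 (so min K = 13/7), attained only by arithmetic progressions.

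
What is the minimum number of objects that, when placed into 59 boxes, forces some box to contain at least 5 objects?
n = (5 − 1)·59 + 1 = 237

By the generalised pigeonhole principle, to guarantee some box contains ≥ r objects we need more than (r − 1) · k objects total. Threshold: n = (r − 1) · k + 1. With r = 5 and k = 59: n = 4 · 59 + 1 = 236 + 1 = 237. For n = 236 = 4 · 59, we can put exactly 4 objects in every box, avoiding 5 in any single one — so 237 is tight.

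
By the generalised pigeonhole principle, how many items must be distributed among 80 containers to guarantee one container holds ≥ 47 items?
n = (47 − 1)·80 + 1 = 3681

By the generalised pigeonhole principle, to guarantee some box contains ≥ r objects we need more than (r − 1) · k objects total. Threshold: n = (r − 1) · k + 1. With r = 47 and k = 80: n = 46 · 80 + 1 = 3680 + 1 = 3681. For n = 3680 = 46 · 80, we can put exactly 46 objects in every box, avoiding 47 in any single one — so 3681 is tight.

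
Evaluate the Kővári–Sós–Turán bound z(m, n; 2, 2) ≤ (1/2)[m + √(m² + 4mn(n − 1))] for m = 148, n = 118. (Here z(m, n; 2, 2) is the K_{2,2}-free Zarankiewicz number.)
z(148, 118; 2, 2) ≤ (1/2)[148 + √(148² + 4·148·118·117)] = (1/2)[148 + √8195056] = 1505.3504

Kővári–Sós–Turán: let r_1, ..., r_148 be the row sums and z = Σ r_i the total number of 1s. Each pair of columns can share at most one row with both entries 1 (else a 2×2 all-ones block appears), so Σ_i C(r_i, 2) ≤ C(118, 2) = 6903. By convexity Σ_i C(r_i, 2) ≥ 148·C(z/148, 2) = z(z − 148)/(2·148), giving z² − 148z − 148·118·117 ≤ 0 and hence z ≤ (1/2)[148 + √(21904 + 4·2043288)] = (1/2)[148 + √8195056] ≈ (1/2)(148 + 2862.7008) = 1505.3504.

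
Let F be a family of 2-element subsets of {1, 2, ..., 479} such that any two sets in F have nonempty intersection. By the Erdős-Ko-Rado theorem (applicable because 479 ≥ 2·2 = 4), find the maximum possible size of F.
max |F| = C(478, 1) = 478

The Erdős-Ko-Rado theorem states: for n ≥ 2k, an intersecting family of k-subsets of an n-element set has size at most C(n − 1, k − 1), with equality for 'star' families {A ⊆ [n] : |A| = k, i ∈ A} (fix an element i). For n = 479, k = 2: C(478, 1) = 478.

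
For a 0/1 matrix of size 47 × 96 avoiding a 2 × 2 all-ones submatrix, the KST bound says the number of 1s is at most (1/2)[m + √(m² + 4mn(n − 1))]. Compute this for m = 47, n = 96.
z(47, 96; 2, 2) ≤ (1/2)[47 + √(47² + 4·47·96·95)] = (1/2)[47 + √1716769] = 678.6277

Kővári–Sós–Turán: let r_1, ..., r_47 be the row sums and z = Σ r_i the total number of 1s. Each pair of columns can share at most one row with both entries 1 (else a 2×2 all-ones block appears), so Σ_i C(r_i, 2) ≤ C(96, 2) = 4560. By convexity Σ_i C(r_i, 2) ≥ 47·C(z/47, 2) = z(z − 47)/(2·47), giving z² − 47z − 47·96·95 ≤ 0 and hence z ≤ (1/2)[47 + √(2209 + 4·428640)] = (1/2)[47 + √1716769] ≈ (1/2)(47 + 1310.2553) = 678.6277.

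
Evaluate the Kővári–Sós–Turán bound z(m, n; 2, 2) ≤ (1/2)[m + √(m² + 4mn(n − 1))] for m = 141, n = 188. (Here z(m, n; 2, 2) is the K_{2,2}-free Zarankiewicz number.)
z(141, 188; 2, 2) ≤ (1/2)[141 + √(141² + 4·141·188·187)] = (1/2)[141 + √19847865] = 2298.0471

Kővári–Sós–Turán: let r_1, ..., r_141 be the row sums and z = Σ r_i the total number of 1s. Each pair of columns can share at most one row with both entries 1 (else a 2×2 all-ones block appears), so Σ_i C(r_i, 2) ≤ C(188, 2) = 17578. By convexity Σ_i C(r_i, 2) ≥ 141·C(z/141, 2) = z(z − 141)/(2·141), giving z² − 141z − 141·188·187 ≤ 0 and hence z ≤ (1/2)[141 + √(19881 + 4·4956996)] = (1/2)[141 + √19847865] ≈ (1/2)(141 + 4455.0943) = 2298.0471.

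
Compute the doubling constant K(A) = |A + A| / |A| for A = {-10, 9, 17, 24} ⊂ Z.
K = |A + A| / |A| = 10/4 = 5/2

Enumerate A + A = {a + b : a, b ∈ A}. With |A| = 4, there are |A|^2 = 16 ordered sum pairs; collecting distinct values, A + A = {-20, -1, 7, 14, 18, 26, 33, 34, 41, 48}, so |A + A| = 10. Thus K = 10/4 = 5/2. For comparison, the minimum possible |A + A| over all 4-element sets is 2·4 − 1 = 7 (so min K = 7/4), attained only by arithmetic progressions.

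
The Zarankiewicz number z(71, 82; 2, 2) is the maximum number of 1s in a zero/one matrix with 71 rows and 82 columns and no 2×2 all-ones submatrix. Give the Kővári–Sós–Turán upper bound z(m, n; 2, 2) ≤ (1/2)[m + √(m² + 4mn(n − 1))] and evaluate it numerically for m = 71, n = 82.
z(71, 82; 2, 2) ≤ (1/2)[71 + √(71² + 4·71·82·81)] = (1/2)[71 + √1891369] = 723.1353

Kővári–Sós–Turán: let r_1, ..., r_71 be the row sums and z = Σ r_i the total number of 1s. Each pair of columns can share at most one row with both entries 1 (else a 2×2 all-ones block appears), so Σ_i C(r_i, 2) ≤ C(82, 2) = 3321. By convexity Σ_i C(r_i, 2) ≥ 71·C(z/71, 2) = z(z − 71)/(2·71), giving z² − 71z − 71·82·81 ≤ 0 and hence z ≤ (1/2)[71 + √(5041 + 4·471582)] = (1/2)[71 + √1891369] ≈ (1/2)(71 + 1375.2705) = 723.1353.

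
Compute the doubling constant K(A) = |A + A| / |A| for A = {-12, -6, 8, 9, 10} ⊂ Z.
K = |A + A| / |A| = 14/5

Enumerate A + A = {a + b : a, b ∈ A}. With |A| = 5, there are |A|^2 = 25 ordered sum pairs; collecting distinct values, A + A = {-24, -18, -12, -4, -3, -2, 2, 3, 4, 16, 17, 18, 19, 20}, so |A + A| = 14. Thus K = 14/5. For comparison, the minimum possible |A + A| over all 5-element sets is 2·5 − 1 = 9 (so min K = 9/5), attained only by arithmetic progressions.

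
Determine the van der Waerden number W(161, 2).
W(161, 2) = 161 + 1 = 162

A 2-term AP is any pair of integers, so a monochromatic 2-AP exists iff some colour is used at least twice. With 161 colours, the colouring i ↦ i on {1, ..., 161} uses each colour once, avoiding any monochromatic pair, so W(161, 2) > 161. For {1, ..., 162}, pigeonhole forces two integers of the same colour, which form a monochromatic 2-AP. Hence W(161, 2) = 162.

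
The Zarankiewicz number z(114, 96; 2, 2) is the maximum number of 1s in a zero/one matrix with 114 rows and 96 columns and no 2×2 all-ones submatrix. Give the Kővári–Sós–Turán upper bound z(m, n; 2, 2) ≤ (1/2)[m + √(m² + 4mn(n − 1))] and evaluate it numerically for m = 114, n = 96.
z(114, 96; 2, 2) ≤ (1/2)[114 + √(114² + 4·114·96·95)] = (1/2)[114 + √4171716] = 1078.239

Kővári–Sós–Turán: let r_1, ..., r_114 be the row sums and z = Σ r_i the total number of 1s. Each pair of columns can share at most one row with both entries 1 (else a 2×2 all-ones block appears), so Σ_i C(r_i, 2) ≤ C(96, 2) = 4560. By convexity Σ_i C(r_i, 2) ≥ 114·C(z/114, 2) = z(z − 114)/(2·114), giving z² − 114z − 114·96·95 ≤ 0 and hence z ≤ (1/2)[114 + √(12996 + 4·1039680)] = (1/2)[114 + √4171716] ≈ (1/2)(114 + 2042.4779) = 1078.239.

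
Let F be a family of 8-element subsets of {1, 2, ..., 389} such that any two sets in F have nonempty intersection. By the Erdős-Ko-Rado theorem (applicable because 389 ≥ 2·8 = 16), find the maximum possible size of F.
max |F| = C(388, 7) = 248744535954816

The Erdős-Ko-Rado theorem states: for n ≥ 2k, an intersecting family of k-subsets of an n-element set has size at most C(n − 1, k − 1), with equality for 'star' families {A ⊆ [n] : |A| = k, i ∈ A} (fix an element i). For n = 389, k = 8: C(388, 7) = 248744535954816.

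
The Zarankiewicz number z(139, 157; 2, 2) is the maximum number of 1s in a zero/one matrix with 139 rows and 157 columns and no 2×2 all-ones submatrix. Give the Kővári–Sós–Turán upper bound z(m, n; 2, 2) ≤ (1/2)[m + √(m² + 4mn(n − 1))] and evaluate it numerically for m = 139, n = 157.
z(139, 157; 2, 2) ≤ (1/2)[139 + √(139² + 4·139·157·156)] = (1/2)[139 + √13636873] = 1915.9068

Kővári–Sós–Turán: let r_1, ..., r_139 be the row sums and z = Σ r_i the total number of 1s. Each pair of columns can share at most one row with both entries 1 (else a 2×2 all-ones block appears), so Σ_i C(r_i, 2) ≤ C(157, 2) = 12246. By convexity Σ_i C(r_i, 2) ≥ 139·C(z/139, 2) = z(z − 139)/(2·139), giving z² − 139z − 139·157·156 ≤ 0 and hence z ≤ (1/2)[139 + √(19321 + 4·3404388)] = (1/2)[139 + √13636873] ≈ (1/2)(139 + 3692.8137) = 1915.9068.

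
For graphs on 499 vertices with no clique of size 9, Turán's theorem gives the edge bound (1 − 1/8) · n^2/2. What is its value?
Turán density bound = (7/8) · 499^2/2 = 1743007/16 ≈ 108937.9375

Turán's theorem: ex(n, K_{r+1}) is achieved by the complete r-partite Turán graph T(n, r) with parts as balanced as possible, and is at most (1 − 1/r) · n^2/2. For r = 8, n = 499: the density bound is (7/8) · 249001/2 = 1743007/16 ≈ 108937.9375. The integer-valued extremum is e(T(499, 8)) = 108937, which is strictly less than the density bound 1743007/16 since 8 ∤ 499 (the parts of T(499, 8) cannot all be equal).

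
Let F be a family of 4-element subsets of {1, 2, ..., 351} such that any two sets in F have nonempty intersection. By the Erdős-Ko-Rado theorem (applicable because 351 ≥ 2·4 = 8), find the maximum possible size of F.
max |F| = C(350, 3) = 7084700

The Erdős-Ko-Rado theorem states: for n ≥ 2k, an intersecting family of k-subsets of an n-element set has size at most C(n − 1, k − 1), with equality for 'star' families {A ⊆ [n] : |A| = k, i ∈ A} (fix an element i). For n = 351, k = 4: C(350, 3) = 7084700.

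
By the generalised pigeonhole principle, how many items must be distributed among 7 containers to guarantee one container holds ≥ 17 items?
n = (17 − 1)·7 + 1 = 113

By the generalised pigeonhole principle, to guarantee some box contains ≥ r objects we need more than (r − 1) · k objects total. Threshold: n = (r − 1) · k + 1. With r = 17 and k = 7: n = 16 · 7 + 1 = 112 + 1 = 113. For n = 112 = 16 · 7, we can put exactly 16 objects in every box, avoiding 17 in any single one — so 113 is tight.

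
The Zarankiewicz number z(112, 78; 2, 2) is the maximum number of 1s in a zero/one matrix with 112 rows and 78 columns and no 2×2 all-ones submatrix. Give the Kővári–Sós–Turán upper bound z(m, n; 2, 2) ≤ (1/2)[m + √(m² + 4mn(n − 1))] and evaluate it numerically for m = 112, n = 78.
z(112, 78; 2, 2) ≤ (1/2)[112 + √(112² + 4·112·78·77)] = (1/2)[112 + √2703232] = 878.0754

Kővári–Sós–Turán: let r_1, ..., r_112 be the row sums and z = Σ r_i the total number of 1s. Each pair of columns can share at most one row with both entries 1 (else a 2×2 all-ones block appears), so Σ_i C(r_i, 2) ≤ C(78, 2) = 3003. By convexity Σ_i C(r_i, 2) ≥ 112·C(z/112, 2) = z(z − 112)/(2·112), giving z² − 112z − 112·78·77 ≤ 0 and hence z ≤ (1/2)[112 + √(12544 + 4·672672)] = (1/2)[112 + √2703232] ≈ (1/2)(112 + 1644.1508) = 878.0754.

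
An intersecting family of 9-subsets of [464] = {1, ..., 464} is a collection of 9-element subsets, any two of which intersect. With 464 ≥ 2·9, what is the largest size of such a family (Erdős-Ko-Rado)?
max |F| = C(463, 8) = 49285640682439227

The Erdős-Ko-Rado theorem states: for n ≥ 2k, an intersecting family of k-subsets of an n-element set has size at most C(n − 1, k − 1), with equality for 'star' families {A ⊆ [n] : |A| = k, i ∈ A} (fix an element i). For n = 464, k = 9: C(463, 8) = 49285640682439227.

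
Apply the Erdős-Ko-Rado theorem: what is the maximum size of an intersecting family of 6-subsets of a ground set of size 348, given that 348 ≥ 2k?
max |F| = C(347, 5) = 40728272074

Erdős-Ko-Rado (1961): when n ≥ 2k, max |F| = C(n−1, k−1). The bound is attained by the star {A : i ∈ A} for any fixed i ∈ [n]. Here C(348−1, 6−1) = C(347, 5) = 40728272074.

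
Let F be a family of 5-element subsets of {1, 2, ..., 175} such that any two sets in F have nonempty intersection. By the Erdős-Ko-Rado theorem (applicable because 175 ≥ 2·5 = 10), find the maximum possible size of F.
max |F| = C(174, 4) = 36890001

Erdős-Ko-Rado (1961): when n ≥ 2k, max |F| = C(n−1, k−1). The bound is attained by the star {A : i ∈ A} for any fixed i ∈ [n]. Here C(175−1, 5−1) = C(174, 4) = 36890001.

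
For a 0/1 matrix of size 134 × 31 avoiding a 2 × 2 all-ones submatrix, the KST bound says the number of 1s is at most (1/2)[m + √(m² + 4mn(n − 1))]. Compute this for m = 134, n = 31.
z(134, 31; 2, 2) ≤ (1/2)[134 + √(134² + 4·134·31·30)] = (1/2)[134 + √516436] = 426.3174

Kővári–Sós–Turán: let r_1, ..., r_134 be the row sums and z = Σ r_i the total number of 1s. Each pair of columns can share at most one row with both entries 1 (else a 2×2 all-ones block appears), so Σ_i C(r_i, 2) ≤ C(31, 2) = 465. By convexity Σ_i C(r_i, 2) ≥ 134·C(z/134, 2) = z(z − 134)/(2·134), giving z² − 134z − 134·31·30 ≤ 0 and hence z ≤ (1/2)[134 + √(17956 + 4·124620)] = (1/2)[134 + √516436] ≈ (1/2)(134 + 718.6348) = 426.3174.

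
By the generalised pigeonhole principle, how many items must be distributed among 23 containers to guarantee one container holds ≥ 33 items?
n = (33 − 1)·23 + 1 = 737

By the generalised pigeonhole principle, to guarantee some box contains ≥ r objects we need more than (r − 1) · k objects total. Threshold: n = (r − 1) · k + 1. With r = 33 and k = 23: n = 32 · 23 + 1 = 736 + 1 = 737. For n = 736 = 32 · 23, we can put exactly 32 objects in every box, avoiding 33 in any single one — so 737 is tight.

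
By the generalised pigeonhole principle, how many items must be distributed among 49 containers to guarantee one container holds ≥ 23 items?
n = (23 − 1)·49 + 1 = 1079

By the generalised pigeonhole principle, to guarantee some box contains ≥ r objects we need more than (r − 1) · k objects total. Threshold: n = (r − 1) · k + 1. With r = 23 and k = 49: n = 22 · 49 + 1 = 1078 + 1 = 1079. For n = 1078 = 22 · 49, we can put exactly 22 objects in every box, avoiding 23 in any single one — so 1079 is tight.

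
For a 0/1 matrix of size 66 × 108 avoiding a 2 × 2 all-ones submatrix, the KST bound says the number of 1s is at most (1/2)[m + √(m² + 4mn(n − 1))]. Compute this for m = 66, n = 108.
z(66, 108; 2, 2) ≤ (1/2)[66 + √(66² + 4·66·108·107)] = (1/2)[66 + √3055140] = 906.9479

Kővári–Sós–Turán: let r_1, ..., r_66 be the row sums and z = Σ r_i the total number of 1s. Each pair of columns can share at most one row with both entries 1 (else a 2×2 all-ones block appears), so Σ_i C(r_i, 2) ≤ C(108, 2) = 5778. By convexity Σ_i C(r_i, 2) ≥ 66·C(z/66, 2) = z(z − 66)/(2·66), giving z² − 66z − 66·108·107 ≤ 0 and hence z ≤ (1/2)[66 + √(4356 + 4·762696)] = (1/2)[66 + √3055140] ≈ (1/2)(66 + 1747.8959) = 906.9479.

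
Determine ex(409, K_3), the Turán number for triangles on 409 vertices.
ex(409, K_3) = ⌊409^2/4⌋ = 41820

Mantel (1907): a triangle-free graph on n vertices has at most ⌊n^2/4⌋ edges, with equality for the complete bipartite graph K_{⌊n/2⌋, ⌈n/2⌉}. For n = 409: ⌊409^2/4⌋ = ⌊167281/4⌋ = 41820. The extremal graph is K_{204, 205}, which has 204·205 = 41820 edges.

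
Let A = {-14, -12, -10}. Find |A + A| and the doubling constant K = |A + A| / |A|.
K = |A + A| / |A| = 5/3

Enumerate A + A = {a + b : a, b ∈ A}. With |A| = 3, there are |A|^2 = 9 ordered sum pairs; collecting distinct values, A + A = {-28, -26, -24, -22, -20}, so |A + A| = 5. Thus K = 5/3. Here |A + A| = 2|A| − 1 = 5, the minimum possible — so K = 5/3 is minimal, which holds iff A is an arithmetic progression.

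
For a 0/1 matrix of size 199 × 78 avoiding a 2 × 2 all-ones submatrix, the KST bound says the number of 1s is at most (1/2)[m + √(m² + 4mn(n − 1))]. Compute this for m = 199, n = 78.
z(199, 78; 2, 2) ≤ (1/2)[199 + √(199² + 4·199·78·77)] = (1/2)[199 + √4820377] = 1197.2678

Kővári–Sós–Turán: let r_1, ..., r_199 be the row sums and z = Σ r_i the total number of 1s. Each pair of columns can share at most one row with both entries 1 (else a 2×2 all-ones block appears), so Σ_i C(r_i, 2) ≤ C(78, 2) = 3003. By convexity Σ_i C(r_i, 2) ≥ 199·C(z/199, 2) = z(z − 199)/(2·199), giving z² − 199z − 199·78·77 ≤ 0 and hence z ≤ (1/2)[199 + √(39601 + 4·1195194)] = (1/2)[199 + √4820377] ≈ (1/2)(199 + 2195.5357) = 1197.2678.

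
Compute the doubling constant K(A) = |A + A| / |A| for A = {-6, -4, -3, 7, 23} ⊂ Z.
K = |A + A| / |A| = 15/5 = 3

Enumerate A + A = {a + b : a, b ∈ A}. With |A| = 5, there are |A|^2 = 25 ordered sum pairs; collecting distinct values, A + A = {-12, -10, -9, -8, -7, -6, 1, 3, 4, 14, 17, 19, 20, 30, 46}, so |A + A| = 15. Thus K = 15/5 = 3. For comparison, the minimum possible |A + A| over all 5-element sets is 2·5 − 1 = 9 (so min K = 9/5), attained only by arithmetic progressions.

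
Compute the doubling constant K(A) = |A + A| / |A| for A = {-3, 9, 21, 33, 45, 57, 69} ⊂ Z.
K = |A + A| / |A| = 13/7

Enumerate A + A = {a + b : a, b ∈ A}. With |A| = 7, there are |A|^2 = 49 ordered sum pairs; collecting distinct values, A + A = {-6, 6, 18, 30, 42, 54, 66, 78, 90, 102, 114, 126, 138}, so |A + A| = 13. Thus K = 13/7. Here |A + A| = 2|A| − 1 = 13, the minimum possible — so K = 13/7 is minimal, which holds iff A is an arithmetic progression.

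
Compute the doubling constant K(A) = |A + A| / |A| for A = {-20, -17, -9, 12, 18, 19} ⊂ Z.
K = |A + A| / |A| = 21/6 = 7/2

Enumerate A + A = {a + b : a, b ∈ A}. With |A| = 6, there are |A|^2 = 36 ordered sum pairs; collecting distinct values, A + A = {-40, -37, -34, -29, -26, -18, -8, -5, -2, -1, 1, 2, 3, 9, 10, 24, 30, 31, 36, 37, 38}, so |A + A| = 21. Thus K = 21/6 = 7/2. For comparison, the minimum possible |A + A| over all 6-element sets is 2·6 − 1 = 11 (so min K = 11/6), attained only by arithmetic progressions.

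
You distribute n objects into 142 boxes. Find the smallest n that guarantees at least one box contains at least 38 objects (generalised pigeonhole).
n = (38 − 1)·142 + 1 = 5255

By the generalised pigeonhole principle, to guarantee some box contains ≥ r objects we need more than (r − 1) · k objects total. Threshold: n = (r − 1) · k + 1. With r = 38 and k = 142: n = 37 · 142 + 1 = 5254 + 1 = 5255. For n = 5254 = 37 · 142, we can put exactly 37 objects in every box, avoiding 38 in any single one — so 5255 is tight.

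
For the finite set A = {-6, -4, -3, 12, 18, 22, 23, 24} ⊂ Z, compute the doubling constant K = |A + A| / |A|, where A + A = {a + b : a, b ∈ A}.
K = |A + A| / |A| = 31/8

Enumerate A + A = {a + b : a, b ∈ A}. With |A| = 8, there are |A|^2 = 64 ordered sum pairs; collecting distinct values, A + A = {-12, -10, -9, -8, -7, -6, 6, 8, 9, 12, 14, 15, 16, 17, 18, 19, 20, 21, 24, 30, 34, 35, 36, 40, 41, 42, 44, 45, 46, 47, 48}, so |A + A| = 31. Thus K = 31/8. For comparison, the minimum possible |A + A| over all 8-element sets is 2·8 − 1 = 15 (so min K = 15/8), attained only by arithmetic progressions.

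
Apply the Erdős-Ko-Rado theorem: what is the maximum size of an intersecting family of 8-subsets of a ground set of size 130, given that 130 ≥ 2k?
max |F| = C(129, 7) = 99949406400

Erdős-Ko-Rado (1961): when n ≥ 2k, max |F| = C(n−1, k−1). The bound is attained by the star {A : i ∈ A} for any fixed i ∈ [n]. Here C(130−1, 8−1) = C(129, 7) = 99949406400.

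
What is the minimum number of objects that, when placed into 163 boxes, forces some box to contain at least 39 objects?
n = (39 − 1)·163 + 1 = 6195

By the generalised pigeonhole principle, to guarantee some box contains ≥ r objects we need more than (r − 1) · k objects total. Threshold: n = (r − 1) · k + 1. With r = 39 and k = 163: n = 38 · 163 + 1 = 6194 + 1 = 6195. For n = 6194 = 38 · 163, we can put exactly 38 objects in every box, avoiding 39 in any single one — so 6195 is tight.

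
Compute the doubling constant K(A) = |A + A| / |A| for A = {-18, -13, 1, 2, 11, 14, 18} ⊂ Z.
K = |A + A| / |A| = 28/7 = 4

Enumerate A + A = {a + b : a, b ∈ A}. With |A| = 7, there are |A|^2 = 49 ordered sum pairs; collecting distinct values, A + A = {-36, -31, -26, -17, -16, -12, -11, -7, -4, -2, 0, 1, 2, 3, 4, 5, 12, 13, 15, 16, 19, 20, 22, 25, 28, 29, 32, 36}, so |A + A| = 28. Thus K = 28/7 = 4. For comparison, the minimum possible |A + A| over all 7-element sets is 2·7 − 1 = 13 (so min K = 13/7), attained only by arithmetic progressions.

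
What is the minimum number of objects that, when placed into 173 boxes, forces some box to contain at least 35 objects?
n = (35 − 1)·173 + 1 = 5883

By the generalised pigeonhole principle, to guarantee some box contains ≥ r objects we need more than (r − 1) · k objects total. Threshold: n = (r − 1) · k + 1. With r = 35 and k = 173: n = 34 · 173 + 1 = 5882 + 1 = 5883. For n = 5882 = 34 · 173, we can put exactly 34 objects in every box, avoiding 35 in any single one — so 5883 is tight.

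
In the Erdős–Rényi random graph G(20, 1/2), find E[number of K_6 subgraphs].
E[# K_6] = C(20, 6) · (1/2)^C(6, 2) = 38760 / 2^15 = 4845/4096 ≈ 1.182861

For each 6-subset S of vertices (there are C(20, 6) = 38760 such S), let X_S = 1 if S induces a K_6 (all C(6, 2) = 15 edges present). Then P(X_S = 1) = (1/2)^15 = 1/32768. By linearity of expectation, E[# K_6] = C(20, 6) · (1/2)^15 = 38760 / 32768 = 4845/4096 ≈ 1.182861.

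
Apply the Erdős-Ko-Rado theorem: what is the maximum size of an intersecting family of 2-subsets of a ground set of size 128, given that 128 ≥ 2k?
max |F| = C(127, 1) = 127

The Erdős-Ko-Rado theorem states: for n ≥ 2k, an intersecting family of k-subsets of an n-element set has size at most C(n − 1, k − 1), with equality for 'star' families {A ⊆ [n] : |A| = k, i ∈ A} (fix an element i). For n = 128, k = 2: C(127, 1) = 127.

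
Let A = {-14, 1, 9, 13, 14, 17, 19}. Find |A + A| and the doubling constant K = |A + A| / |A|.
K = |A + A| / |A| = 25/7

Enumerate A + A = {a + b : a, b ∈ A}. With |A| = 7, there are |A|^2 = 49 ordered sum pairs; collecting distinct values, A + A = {-28, -13, -5, -1, 0, 2, 3, 5, 10, 14, 15, 18, 20, 22, 23, 26, 27, 28, 30, 31, 32, 33, 34, 36, 38}, so |A + A| = 25. Thus K = 25/7. For comparison, the minimum possible |A + A| over all 7-element sets is 2·7 − 1 = 13 (so min K = 13/7), attained only by arithmetic progressions.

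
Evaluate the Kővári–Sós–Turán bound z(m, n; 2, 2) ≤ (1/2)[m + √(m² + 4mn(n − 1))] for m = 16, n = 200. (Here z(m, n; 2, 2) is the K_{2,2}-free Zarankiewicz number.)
z(16, 200; 2, 2) ≤ (1/2)[16 + √(16² + 4·16·200·199)] = (1/2)[16 + √2547456] = 806.0376

Kővári–Sós–Turán: let r_1, ..., r_16 be the row sums and z = Σ r_i the total number of 1s. Each pair of columns can share at most one row with both entries 1 (else a 2×2 all-ones block appears), so Σ_i C(r_i, 2) ≤ C(200, 2) = 19900. By convexity Σ_i C(r_i, 2) ≥ 16·C(z/16, 2) = z(z − 16)/(2·16), giving z² − 16z − 16·200·199 ≤ 0 and hence z ≤ (1/2)[16 + √(256 + 4·636800)] = (1/2)[16 + √2547456] ≈ (1/2)(16 + 1596.0752) = 806.0376.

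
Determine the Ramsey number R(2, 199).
R(2, 199) = 199

R(2, k) = k for all k ≥ 2: in a 2-colouring of K_k, either some edge is red (a red K_2) or all edges are blue (a blue K_k). And K_{198} coloured all-blue has no blue K_199, so R(2, 199) > 198. Hence R(2, 199) = 199.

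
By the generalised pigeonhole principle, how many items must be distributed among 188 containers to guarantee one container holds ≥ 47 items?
n = (47 − 1)·188 + 1 = 8649

By the generalised pigeonhole principle, to guarantee some box contains ≥ r objects we need more than (r − 1) · k objects total. Threshold: n = (r − 1) · k + 1. With r = 47 and k = 188: n = 46 · 188 + 1 = 8648 + 1 = 8649. For n = 8648 = 46 · 188, we can put exactly 46 objects in every box, avoiding 47 in any single one — so 8649 is tight.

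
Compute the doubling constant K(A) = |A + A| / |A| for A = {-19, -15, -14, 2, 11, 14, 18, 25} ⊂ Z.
K = |A + A| / |A| = 33/8

Enumerate A + A = {a + b : a, b ∈ A}. With |A| = 8, there are |A|^2 = 64 ordered sum pairs; collecting distinct values, A + A = {-38, -34, -33, -30, -29, -28, -17, -13, -12, -8, -5, -4, -3, -1, 0, 3, 4, 6, 10, 11, 13, 16, 20, 22, 25, 27, 28, 29, 32, 36, 39, 43, 50}, so |A + A| = 33. Thus K = 33/8. For comparison, the minimum possible |A + A| over all 8-element sets is 2·8 − 1 = 15 (so min K = 15/8), attained only by arithmetic progressions.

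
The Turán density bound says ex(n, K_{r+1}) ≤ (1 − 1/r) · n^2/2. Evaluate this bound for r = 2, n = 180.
Turán density bound = (1/2) · 180^2/2 = 8100

Turán's theorem: ex(n, K_{r+1}) is achieved by the complete r-partite Turán graph T(n, r) with parts as balanced as possible, and is at most (1 − 1/r) · n^2/2. For r = 2, n = 180: the density bound is (1/2) · 32400/2 = 8100. Since 2 ∣ 180, the Turán graph T(180, 2) has parts of equal size 90, and its edge count e(T(180, 2)) = 8100 attains the density bound exactly.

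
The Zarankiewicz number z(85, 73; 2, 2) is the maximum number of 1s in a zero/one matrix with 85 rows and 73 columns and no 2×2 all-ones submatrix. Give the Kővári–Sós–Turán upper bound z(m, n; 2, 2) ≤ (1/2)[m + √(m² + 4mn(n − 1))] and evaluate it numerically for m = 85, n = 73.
z(85, 73; 2, 2) ≤ (1/2)[85 + √(85² + 4·85·73·72)] = (1/2)[85 + √1794265] = 712.2509

Kővári–Sós–Turán: let r_1, ..., r_85 be the row sums and z = Σ r_i the total number of 1s. Each pair of columns can share at most one row with both entries 1 (else a 2×2 all-ones block appears), so Σ_i C(r_i, 2) ≤ C(73, 2) = 2628. By convexity Σ_i C(r_i, 2) ≥ 85·C(z/85, 2) = z(z − 85)/(2·85), giving z² − 85z − 85·73·72 ≤ 0 and hence z ≤ (1/2)[85 + √(7225 + 4·446760)] = (1/2)[85 + √1794265] ≈ (1/2)(85 + 1339.5018) = 712.2509.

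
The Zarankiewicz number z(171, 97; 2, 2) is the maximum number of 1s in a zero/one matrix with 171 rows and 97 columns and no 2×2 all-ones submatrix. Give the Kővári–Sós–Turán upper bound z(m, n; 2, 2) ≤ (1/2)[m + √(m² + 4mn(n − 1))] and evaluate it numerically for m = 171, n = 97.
z(171, 97; 2, 2) ≤ (1/2)[171 + √(171² + 4·171·97·96)] = (1/2)[171 + √6398649] = 1350.2775

Kővári–Sós–Turán: let r_1, ..., r_171 be the row sums and z = Σ r_i the total number of 1s. Each pair of columns can share at most one row with both entries 1 (else a 2×2 all-ones block appears), so Σ_i C(r_i, 2) ≤ C(97, 2) = 4656. By convexity Σ_i C(r_i, 2) ≥ 171·C(z/171, 2) = z(z − 171)/(2·171), giving z² − 171z − 171·97·96 ≤ 0 and hence z ≤ (1/2)[171 + √(29241 + 4·1592352)] = (1/2)[171 + √6398649] ≈ (1/2)(171 + 2529.5551) = 1350.2775.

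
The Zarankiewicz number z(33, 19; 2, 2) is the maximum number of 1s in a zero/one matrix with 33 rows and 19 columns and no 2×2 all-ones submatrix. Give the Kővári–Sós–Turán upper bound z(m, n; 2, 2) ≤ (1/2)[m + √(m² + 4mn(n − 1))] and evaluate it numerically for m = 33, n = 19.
z(33, 19; 2, 2) ≤ (1/2)[33 + √(33² + 4·33·19·18)] = (1/2)[33 + √46233] = 124.0093

Kővári–Sós–Turán: let r_1, ..., r_33 be the row sums and z = Σ r_i the total number of 1s. Each pair of columns can share at most one row with both entries 1 (else a 2×2 all-ones block appears), so Σ_i C(r_i, 2) ≤ C(19, 2) = 171. By convexity Σ_i C(r_i, 2) ≥ 33·C(z/33, 2) = z(z − 33)/(2·33), giving z² − 33z − 33·19·18 ≤ 0 and hence z ≤ (1/2)[33 + √(1089 + 4·11286)] = (1/2)[33 + √46233] ≈ (1/2)(33 + 215.0186) = 124.0093.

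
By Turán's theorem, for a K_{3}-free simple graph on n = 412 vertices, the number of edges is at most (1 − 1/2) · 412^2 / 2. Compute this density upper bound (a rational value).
Turán density bound = (1/2) · 412^2/2 = 42436

Turán's theorem: ex(n, K_{r+1}) is achieved by the complete r-partite Turán graph T(n, r) with parts as balanced as possible, and is at most (1 − 1/r) · n^2/2. For r = 2, n = 412: the density bound is (1/2) · 169744/2 = 42436. Since 2 ∣ 412, the Turán graph T(412, 2) has parts of equal size 206, and its edge count e(T(412, 2)) = 42436 attains the density bound exactly.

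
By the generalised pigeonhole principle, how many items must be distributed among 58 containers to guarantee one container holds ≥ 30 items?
n = (30 − 1)·58 + 1 = 1683

By the generalised pigeonhole principle, to guarantee some box contains ≥ r objects we need more than (r − 1) · k objects total. Threshold: n = (r − 1) · k + 1. With r = 30 and k = 58: n = 29 · 58 + 1 = 1682 + 1 = 1683. For n = 1682 = 29 · 58, we can put exactly 29 objects in every box, avoiding 30 in any single one — so 1683 is tight.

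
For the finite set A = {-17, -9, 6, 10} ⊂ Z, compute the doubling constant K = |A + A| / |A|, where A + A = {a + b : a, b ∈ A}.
K = |A + A| / |A| = 10/4 = 5/2

Enumerate A + A = {a + b : a, b ∈ A}. With |A| = 4, there are |A|^2 = 16 ordered sum pairs; collecting distinct values, A + A = {-34, -26, -18, -11, -7, -3, 1, 12, 16, 20}, so |A + A| = 10. Thus K = 10/4 = 5/2. For comparison, the minimum possible |A + A| over all 4-element sets is 2·4 − 1 = 7 (so min K = 7/4), attained only by arithmetic progressions.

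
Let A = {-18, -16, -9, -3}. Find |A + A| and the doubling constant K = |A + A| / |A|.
K = |A + A| / |A| = 10/4 = 5/2

Enumerate A + A = {a + b : a, b ∈ A}. With |A| = 4, there are |A|^2 = 16 ordered sum pairs; collecting distinct values, A + A = {-36, -34, -32, -27, -25, -21, -19, -18, -12, -6}, so |A + A| = 10. Thus K = 10/4 = 5/2. For comparison, the minimum possible |A + A| over all 4-element sets is 2·4 − 1 = 7 (so min K = 7/4), attained only by arithmetic progressions.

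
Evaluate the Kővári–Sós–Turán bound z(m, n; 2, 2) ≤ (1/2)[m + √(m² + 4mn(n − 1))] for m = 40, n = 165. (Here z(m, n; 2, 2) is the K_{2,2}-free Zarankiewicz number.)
z(40, 165; 2, 2) ≤ (1/2)[40 + √(40² + 4·40·165·164)] = (1/2)[40 + √4331200] = 1060.5768

Kővári–Sós–Turán: let r_1, ..., r_40 be the row sums and z = Σ r_i the total number of 1s. Each pair of columns can share at most one row with both entries 1 (else a 2×2 all-ones block appears), so Σ_i C(r_i, 2) ≤ C(165, 2) = 13530. By convexity Σ_i C(r_i, 2) ≥ 40·C(z/40, 2) = z(z − 40)/(2·40), giving z² − 40z − 40·165·164 ≤ 0 and hence z ≤ (1/2)[40 + √(1600 + 4·1082400)] = (1/2)[40 + √4331200] ≈ (1/2)(40 + 2081.1535) = 1060.5768.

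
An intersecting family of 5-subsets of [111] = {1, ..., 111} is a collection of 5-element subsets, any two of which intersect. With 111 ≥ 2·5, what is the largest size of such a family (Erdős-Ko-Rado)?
max |F| = C(110, 4) = 5773185

The Erdős-Ko-Rado theorem states: for n ≥ 2k, an intersecting family of k-subsets of an n-element set has size at most C(n − 1, k − 1), with equality for 'star' families {A ⊆ [n] : |A| = k, i ∈ A} (fix an element i). For n = 111, k = 5: C(110, 4) = 5773185.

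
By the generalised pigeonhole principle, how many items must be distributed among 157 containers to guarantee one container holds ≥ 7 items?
n = (7 − 1)·157 + 1 = 943

By the generalised pigeonhole principle, to guarantee some box contains ≥ r objects we need more than (r − 1) · k objects total. Threshold: n = (r − 1) · k + 1. With r = 7 and k = 157: n = 6 · 157 + 1 = 942 + 1 = 943. For n = 942 = 6 · 157, we can put exactly 6 objects in every box, avoiding 7 in any single one — so 943 is tight.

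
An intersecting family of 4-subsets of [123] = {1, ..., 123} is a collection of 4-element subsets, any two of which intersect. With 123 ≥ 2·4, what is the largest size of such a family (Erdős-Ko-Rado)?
max |F| = C(122, 3) = 295240

The Erdős-Ko-Rado theorem states: for n ≥ 2k, an intersecting family of k-subsets of an n-element set has size at most C(n − 1, k − 1), with equality for 'star' families {A ⊆ [n] : |A| = k, i ∈ A} (fix an element i). For n = 123, k = 4: C(122, 3) = 295240.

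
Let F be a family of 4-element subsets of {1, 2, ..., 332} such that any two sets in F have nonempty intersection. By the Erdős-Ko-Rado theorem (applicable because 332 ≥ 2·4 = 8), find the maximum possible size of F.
max |F| = C(331, 3) = 5989445

Erdős-Ko-Rado (1961): when n ≥ 2k, max |F| = C(n−1, k−1). The bound is attained by the star {A : i ∈ A} for any fixed i ∈ [n]. Here C(332−1, 4−1) = C(331, 3) = 5989445.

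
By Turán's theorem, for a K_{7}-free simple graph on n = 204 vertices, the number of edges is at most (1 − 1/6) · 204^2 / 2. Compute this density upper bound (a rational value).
Turán density bound = (5/6) · 204^2/2 = 17340

Turán's theorem: ex(n, K_{r+1}) is achieved by the complete r-partite Turán graph T(n, r) with parts as balanced as possible, and is at most (1 − 1/r) · n^2/2. For r = 6, n = 204: the density bound is (5/6) · 41616/2 = 17340. Since 6 ∣ 204, the Turán graph T(204, 6) has parts of equal size 34, and its edge count e(T(204, 6)) = 17340 attains the density bound exactly.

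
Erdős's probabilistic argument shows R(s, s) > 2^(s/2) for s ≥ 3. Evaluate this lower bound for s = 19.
2^(19/2) = 724.0773; so R(19, 19) > 724.0773

Colour each edge of K_n uniformly at random with red/blue. The expected number of monochromatic K_19 is C(n, 19) · 2 · 2^(−C(19,2)). If C(n, 19) · 2^(1 − C(19,2)) < 1, then with positive probability no monochromatic K_19 exists, so R(19, 19) > n. The standard estimate C(n, 19) ≤ n^19/19! shows this inequality holds whenever n ≤ 2^(19/2) (since 19! · 2^(C(19,2) − 1) > 2^(19^2/2) ≥ n^19). Hence R(19, 19) > 2^(19/2) = 724.0773.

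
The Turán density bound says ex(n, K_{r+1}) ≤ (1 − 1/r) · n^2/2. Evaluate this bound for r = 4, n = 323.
Turán density bound = (3/4) · 323^2/2 = 312987/8 ≈ 39123.375

Turán's theorem: ex(n, K_{r+1}) is achieved by the complete r-partite Turán graph T(n, r) with parts as balanced as possible, and is at most (1 − 1/r) · n^2/2. For r = 4, n = 323: the density bound is (3/4) · 104329/2 = 312987/8 ≈ 39123.375. The integer-valued extremum is e(T(323, 4)) = 39123, which is strictly less than the density bound 312987/8 since 4 ∤ 323 (the parts of T(323, 4) cannot all be equal).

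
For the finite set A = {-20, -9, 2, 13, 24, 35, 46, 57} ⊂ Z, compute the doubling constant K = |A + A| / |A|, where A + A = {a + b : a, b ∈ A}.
K = |A + A| / |A| = 15/8

Enumerate A + A = {a + b : a, b ∈ A}. With |A| = 8, there are |A|^2 = 64 ordered sum pairs; collecting distinct values, A + A = {-40, -29, -18, -7, 4, 15, 26, 37, 48, 59, 70, 81, 92, 103, 114}, so |A + A| = 15. Thus K = 15/8. Here |A + A| = 2|A| − 1 = 15, the minimum possible — so K = 15/8 is minimal, which holds iff A is an arithmetic progression.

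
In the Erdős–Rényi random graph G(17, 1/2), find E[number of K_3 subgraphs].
E[# K_3] = C(17, 3) · (1/2)^C(3, 2) = 680 / 2^3 = 85

For each 3-subset S of vertices (there are C(17, 3) = 680 such S), let X_S = 1 if S induces a K_3 (all C(3, 2) = 3 edges present). Then P(X_S = 1) = (1/2)^3 = 1/8. By linearity of expectation, E[# K_3] = C(17, 3) · (1/2)^3 = 680 / 8 = 85.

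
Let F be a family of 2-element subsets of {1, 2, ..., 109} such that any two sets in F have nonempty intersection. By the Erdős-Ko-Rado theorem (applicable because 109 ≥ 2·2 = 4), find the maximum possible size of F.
max |F| = C(108, 1) = 108

Erdős-Ko-Rado (1961): when n ≥ 2k, max |F| = C(n−1, k−1). The bound is attained by the star {A : i ∈ A} for any fixed i ∈ [n]. Here C(109−1, 2−1) = C(108, 1) = 108.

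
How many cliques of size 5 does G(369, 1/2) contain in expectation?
E[# K_5] = C(369, 5) · (1/2)^C(5, 2) = 55479552948 / 2^10 = 13869888237/256 ≈ 54179250.925781

For each 5-subset S of vertices (there are C(369, 5) = 55479552948 such S), let X_S = 1 if S induces a K_5 (all C(5, 2) = 10 edges present). Then P(X_S = 1) = (1/2)^10 = 1/1024. By linearity of expectation, E[# K_5] = C(369, 5) · (1/2)^10 = 55479552948 / 1024 = 13869888237/256 ≈ 54179250.925781.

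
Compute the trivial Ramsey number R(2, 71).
R(2, 71) = 71

R(2, k) = k for all k ≥ 2: in a 2-colouring of K_k, either some edge is red (a red K_2) or all edges are blue (a blue K_k). And K_{70} coloured all-blue has no blue K_71, so R(2, 71) > 70. Hence R(2, 71) = 71.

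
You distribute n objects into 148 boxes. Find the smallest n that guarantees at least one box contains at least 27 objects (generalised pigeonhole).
n = (27 − 1)·148 + 1 = 3849

By the generalised pigeonhole principle, to guarantee some box contains ≥ r objects we need more than (r − 1) · k objects total. Threshold: n = (r − 1) · k + 1. With r = 27 and k = 148: n = 26 · 148 + 1 = 3848 + 1 = 3849. For n = 3848 = 26 · 148, we can put exactly 26 objects in every box, avoiding 27 in any single one — so 3849 is tight.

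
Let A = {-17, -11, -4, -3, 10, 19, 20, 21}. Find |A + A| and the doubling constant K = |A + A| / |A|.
K = |A + A| / |A| = 32/8 = 4

Enumerate A + A = {a + b : a, b ∈ A}. With |A| = 8, there are |A|^2 = 64 ordered sum pairs; collecting distinct values, A + A = {-34, -28, -22, -21, -20, -15, -14, -8, -7, -6, -1, 2, 3, 4, 6, 7, 8, 9, 10, 15, 16, 17, 18, 20, 29, 30, 31, 38, 39, 40, 41, 42}, so |A + A| = 32. Thus K = 32/8 = 4. For comparison, the minimum possible |A + A| over all 8-element sets is 2·8 − 1 = 15 (so min K = 15/8), attained only by arithmetic progressions.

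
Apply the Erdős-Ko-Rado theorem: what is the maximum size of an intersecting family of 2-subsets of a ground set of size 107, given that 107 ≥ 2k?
max |F| = C(106, 1) = 106

The Erdős-Ko-Rado theorem states: for n ≥ 2k, an intersecting family of k-subsets of an n-element set has size at most C(n − 1, k − 1), with equality for 'star' families {A ⊆ [n] : |A| = k, i ∈ A} (fix an element i). For n = 107, k = 2: C(106, 1) = 106.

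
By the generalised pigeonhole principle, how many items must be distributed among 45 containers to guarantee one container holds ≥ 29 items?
n = (29 − 1)·45 + 1 = 1261

By the generalised pigeonhole principle, to guarantee some box contains ≥ r objects we need more than (r − 1) · k objects total. Threshold: n = (r − 1) · k + 1. With r = 29 and k = 45: n = 28 · 45 + 1 = 1260 + 1 = 1261. For n = 1260 = 28 · 45, we can put exactly 28 objects in every box, avoiding 29 in any single one — so 1261 is tight.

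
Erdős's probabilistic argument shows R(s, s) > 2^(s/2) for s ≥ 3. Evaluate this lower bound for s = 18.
2^(18/2) = 512; so R(18, 18) > 512

Colour each edge of K_n uniformly at random with red/blue. The expected number of monochromatic K_18 is C(n, 18) · 2 · 2^(−C(18,2)). If C(n, 18) · 2^(1 − C(18,2)) < 1, then with positive probability no monochromatic K_18 exists, so R(18, 18) > n. The standard estimate C(n, 18) ≤ n^18/18! shows this inequality holds whenever n ≤ 2^(18/2) (since 18! · 2^(C(18,2) − 1) > 2^(18^2/2) ≥ n^18). Hence R(18, 18) > 2^(18/2) = 512.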